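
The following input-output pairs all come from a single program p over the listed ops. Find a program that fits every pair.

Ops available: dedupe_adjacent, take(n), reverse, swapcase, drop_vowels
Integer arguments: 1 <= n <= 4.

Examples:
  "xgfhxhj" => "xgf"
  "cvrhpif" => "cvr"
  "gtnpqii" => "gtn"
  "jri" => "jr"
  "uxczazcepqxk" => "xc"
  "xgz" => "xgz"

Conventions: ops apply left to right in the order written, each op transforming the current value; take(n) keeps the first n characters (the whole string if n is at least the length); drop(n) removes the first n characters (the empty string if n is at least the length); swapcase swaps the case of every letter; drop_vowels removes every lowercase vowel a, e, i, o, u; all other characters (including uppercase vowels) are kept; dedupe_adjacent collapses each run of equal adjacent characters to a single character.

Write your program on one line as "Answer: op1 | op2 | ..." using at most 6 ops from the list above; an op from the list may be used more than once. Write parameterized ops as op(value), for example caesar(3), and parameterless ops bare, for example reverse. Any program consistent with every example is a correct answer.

dedupe_adjacent | swapcase | take(3) | swapcase | drop_vowels

Check, running the answer program on each example:
  "xgfhxhj" -> "xgfhxhj" -> "XGFHXHJ" -> "XGF" -> "xgf" -> "xgf"
  "cvrhpif" -> "cvrhpif" -> "CVRHPIF" -> "CVR" -> "cvr" -> "cvr"
  "gtnpqii" -> "gtnpqi" -> "GTNPQI" -> "GTN" -> "gtn" -> "gtn"
  "jri" -> "jri" -> "JRI" -> "JRI" -> "jri" -> "jr"
  "uxczazcepqxk" -> "uxczazcepqxk" -> "UXCZAZCEPQXK" -> "UXC" -> "uxc" -> "xc"
  "xgz" -> "xgz" -> "XGZ" -> "XGZ" -> "xgz" -> "xgz"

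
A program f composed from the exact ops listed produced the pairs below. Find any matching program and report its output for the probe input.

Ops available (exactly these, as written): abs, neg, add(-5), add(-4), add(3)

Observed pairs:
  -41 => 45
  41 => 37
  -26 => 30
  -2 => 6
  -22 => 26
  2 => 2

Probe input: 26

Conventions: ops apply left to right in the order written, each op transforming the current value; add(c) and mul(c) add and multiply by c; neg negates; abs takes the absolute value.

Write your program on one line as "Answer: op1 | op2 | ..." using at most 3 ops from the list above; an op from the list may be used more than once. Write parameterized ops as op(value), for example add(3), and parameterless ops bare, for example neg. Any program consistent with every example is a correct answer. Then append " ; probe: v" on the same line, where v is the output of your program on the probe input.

add(-4) | neg | abs ; probe: 22

Check, running the answer program on each example:
  -41 -> -45 -> 45 -> 45
  41 -> 37 -> -37 -> 37
  -26 -> -30 -> 30 -> 30
  -2 -> -6 -> 6 -> 6
  -22 -> -26 -> 26 -> 26
  2 -> -2 -> 2 -> 2
  probe: 26 -> 22 -> -22 -> 22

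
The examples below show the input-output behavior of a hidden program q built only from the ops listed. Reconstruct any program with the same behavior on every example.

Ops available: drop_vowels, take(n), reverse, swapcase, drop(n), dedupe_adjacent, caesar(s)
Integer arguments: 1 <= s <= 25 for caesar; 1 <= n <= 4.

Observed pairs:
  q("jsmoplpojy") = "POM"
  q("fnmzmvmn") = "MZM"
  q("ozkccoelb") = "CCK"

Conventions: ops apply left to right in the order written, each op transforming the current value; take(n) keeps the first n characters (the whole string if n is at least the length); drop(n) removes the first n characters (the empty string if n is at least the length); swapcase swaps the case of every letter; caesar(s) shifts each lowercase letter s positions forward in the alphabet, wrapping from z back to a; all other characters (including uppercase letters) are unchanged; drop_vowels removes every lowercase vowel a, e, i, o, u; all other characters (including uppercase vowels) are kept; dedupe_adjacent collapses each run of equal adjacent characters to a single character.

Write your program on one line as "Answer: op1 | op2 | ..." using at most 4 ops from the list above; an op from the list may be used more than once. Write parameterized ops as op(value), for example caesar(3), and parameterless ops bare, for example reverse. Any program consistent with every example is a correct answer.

swapcase | drop(2) | take(3) | reverse

Check, running the answer program on each example:
  "jsmoplpojy" -> "JSMOPLPOJY" -> "MOPLPOJY" -> "MOP" -> "POM"
  "fnmzmvmn" -> "FNMZMVMN" -> "MZMVMN" -> "MZM" -> "MZM"
  "ozkccoelb" -> "OZKCCOELB" -> "KCCOELB" -> "KCC" -> "CCK"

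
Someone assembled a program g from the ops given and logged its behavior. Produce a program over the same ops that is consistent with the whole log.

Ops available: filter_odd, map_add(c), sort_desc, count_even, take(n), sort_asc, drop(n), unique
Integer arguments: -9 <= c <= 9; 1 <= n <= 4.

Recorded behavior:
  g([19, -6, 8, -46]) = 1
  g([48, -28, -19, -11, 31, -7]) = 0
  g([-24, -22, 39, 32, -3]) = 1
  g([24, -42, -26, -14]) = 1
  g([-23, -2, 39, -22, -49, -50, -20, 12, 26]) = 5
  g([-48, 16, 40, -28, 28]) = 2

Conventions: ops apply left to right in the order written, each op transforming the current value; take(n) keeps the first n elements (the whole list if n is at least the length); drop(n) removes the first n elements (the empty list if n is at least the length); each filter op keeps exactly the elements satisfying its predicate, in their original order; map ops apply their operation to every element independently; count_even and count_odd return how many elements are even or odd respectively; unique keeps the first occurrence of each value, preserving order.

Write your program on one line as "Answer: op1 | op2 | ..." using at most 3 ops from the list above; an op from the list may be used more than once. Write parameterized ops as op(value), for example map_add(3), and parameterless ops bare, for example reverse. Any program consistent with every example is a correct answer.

drop(3) | count_even

Check, running the answer program on each example:
  [19, -6, 8, -46] -> [-46] -> 1
  [48, -28, -19, -11, 31, -7] -> [-11, 31, -7] -> 0
  [-24, -22, 39, 32, -3] -> [32, -3] -> 1
  [24, -42, -26, -14] -> [-14] -> 1
  [-23, -2, 39, -22, -49, -50, -20, 12, 26] -> [-22, -49, -50, -20, 12, 26] -> 5
  [-48, 16, 40, -28, 28] -> [-28, 28] -> 2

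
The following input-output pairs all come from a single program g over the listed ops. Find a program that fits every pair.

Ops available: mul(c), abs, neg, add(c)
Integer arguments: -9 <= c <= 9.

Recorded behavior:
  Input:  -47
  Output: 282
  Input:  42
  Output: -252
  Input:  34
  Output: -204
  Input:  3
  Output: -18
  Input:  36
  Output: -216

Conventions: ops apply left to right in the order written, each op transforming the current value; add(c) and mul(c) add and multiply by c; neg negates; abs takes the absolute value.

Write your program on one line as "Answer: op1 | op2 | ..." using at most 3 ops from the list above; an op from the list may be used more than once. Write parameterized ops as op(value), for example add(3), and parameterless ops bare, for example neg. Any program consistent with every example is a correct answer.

neg | mul(6)

Check, running the answer program on each example:
  -47 -> 47 -> 282
  42 -> -42 -> -252
  34 -> -34 -> -204
  3 -> -3 -> -18
  36 -> -36 -> -216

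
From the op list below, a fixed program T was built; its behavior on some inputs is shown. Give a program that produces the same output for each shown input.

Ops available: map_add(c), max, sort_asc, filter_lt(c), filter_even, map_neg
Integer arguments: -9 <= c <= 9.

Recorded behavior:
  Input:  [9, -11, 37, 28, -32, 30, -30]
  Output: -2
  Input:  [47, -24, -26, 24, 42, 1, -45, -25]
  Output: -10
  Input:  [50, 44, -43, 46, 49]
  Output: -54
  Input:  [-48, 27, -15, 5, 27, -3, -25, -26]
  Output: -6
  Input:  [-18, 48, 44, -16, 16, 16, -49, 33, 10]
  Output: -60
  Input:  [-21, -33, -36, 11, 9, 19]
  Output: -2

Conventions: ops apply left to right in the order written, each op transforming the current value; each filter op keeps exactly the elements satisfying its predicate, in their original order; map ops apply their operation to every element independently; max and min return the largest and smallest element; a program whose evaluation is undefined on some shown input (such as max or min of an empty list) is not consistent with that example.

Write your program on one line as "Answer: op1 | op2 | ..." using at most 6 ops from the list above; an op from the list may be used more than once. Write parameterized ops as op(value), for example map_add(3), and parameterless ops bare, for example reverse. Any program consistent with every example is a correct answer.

map_add(-5) | map_add(-6) | filter_lt(0) | filter_even | max

Check, running the answer program on each example:
  [9, -11, 37, 28, -32, 30, -30] -> [4, -16, 32, 23, -37, 25, -35] -> [-2, -22, 26, 17, -43, 19, -41] -> [-2, -22, -43, -41] -> [-2, -22] -> -2
  [47, -24, -26, 24, 42, 1, -45, -25] -> [42, -29, -31, 19, 37, -4, -50, -30] -> [36, -35, -37, 13, 31, -10, -56, -36] -> [-35, -37, -10, -56, -36] -> [-10, -56, -36] -> -10
  [50, 44, -43, 46, 49] -> [45, 39, -48, 41, 44] -> [39, 33, -54, 35, 38] -> [-54] -> [-54] -> -54
  [-48, 27, -15, 5, 27, -3, -25, -26] -> [-53, 22, -20, 0, 22, -8, -30, -31] -> [-59, 16, -26, -6, 16, -14, -36, -37] -> [-59, -26, -6, -14, -36, -37] -> [-26, -6, -14, -36] -> -6
  [-18, 48, 44, -16, 16, 16, -49, 33, 10] -> [-23, 43, 39, -21, 11, 11, -54, 28, 5] -> [-29, 37, 33, -27, 5, 5, -60, 22, -1] -> [-29, -27, -60, -1] -> [-60] -> -60
  [-21, -33, -36, 11, 9, 19] -> [-26, -38, -41, 6, 4, 14] -> [-32, -44, -47, 0, -2, 8] -> [-32, -44, -47, -2] -> [-32, -44, -2] -> -2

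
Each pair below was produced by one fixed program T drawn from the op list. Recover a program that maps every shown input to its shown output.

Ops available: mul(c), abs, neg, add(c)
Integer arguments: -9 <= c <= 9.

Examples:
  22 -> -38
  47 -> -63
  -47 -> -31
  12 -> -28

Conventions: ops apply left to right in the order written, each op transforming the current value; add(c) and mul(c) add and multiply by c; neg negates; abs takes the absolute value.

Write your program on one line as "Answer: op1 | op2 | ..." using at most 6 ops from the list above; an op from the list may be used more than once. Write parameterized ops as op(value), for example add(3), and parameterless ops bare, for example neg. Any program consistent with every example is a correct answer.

add(3) | add(4) | add(9) | abs | neg

Check, running the answer program on each example:
  22 -> 25 -> 29 -> 38 -> 38 -> -38
  47 -> 50 -> 54 -> 63 -> 63 -> -63
  -47 -> -44 -> -40 -> -31 -> 31 -> -31
  12 -> 15 -> 19 -> 28 -> 28 -> -28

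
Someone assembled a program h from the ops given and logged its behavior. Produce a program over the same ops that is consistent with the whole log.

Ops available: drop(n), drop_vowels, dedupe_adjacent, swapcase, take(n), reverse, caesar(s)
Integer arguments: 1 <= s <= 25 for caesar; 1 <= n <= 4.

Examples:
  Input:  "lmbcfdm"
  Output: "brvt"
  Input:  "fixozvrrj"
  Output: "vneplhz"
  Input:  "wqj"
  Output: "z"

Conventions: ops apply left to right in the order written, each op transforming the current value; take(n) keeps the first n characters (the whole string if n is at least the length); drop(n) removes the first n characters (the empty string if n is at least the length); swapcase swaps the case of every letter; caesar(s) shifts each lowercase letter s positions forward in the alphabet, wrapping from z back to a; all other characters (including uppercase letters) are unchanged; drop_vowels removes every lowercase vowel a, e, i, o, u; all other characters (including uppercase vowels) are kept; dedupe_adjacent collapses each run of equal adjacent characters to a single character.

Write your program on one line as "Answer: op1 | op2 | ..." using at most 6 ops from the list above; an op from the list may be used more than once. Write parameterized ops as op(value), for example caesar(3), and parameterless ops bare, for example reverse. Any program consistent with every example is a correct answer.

caesar(18) | drop_vowels | dedupe_adjacent | caesar(21) | caesar(3)

Check, running the answer program on each example:
  "lmbcfdm" -> "detuxve" -> "dtxv" -> "dtxv" -> "yosq" -> "brvt"
  "fixozvrrj" -> "xapgrnjjb" -> "xpgrnjjb" -> "xpgrnjb" -> "skbmiew" -> "vneplhz"
  "wqj" -> "oib" -> "b" -> "b" -> "w" -> "z"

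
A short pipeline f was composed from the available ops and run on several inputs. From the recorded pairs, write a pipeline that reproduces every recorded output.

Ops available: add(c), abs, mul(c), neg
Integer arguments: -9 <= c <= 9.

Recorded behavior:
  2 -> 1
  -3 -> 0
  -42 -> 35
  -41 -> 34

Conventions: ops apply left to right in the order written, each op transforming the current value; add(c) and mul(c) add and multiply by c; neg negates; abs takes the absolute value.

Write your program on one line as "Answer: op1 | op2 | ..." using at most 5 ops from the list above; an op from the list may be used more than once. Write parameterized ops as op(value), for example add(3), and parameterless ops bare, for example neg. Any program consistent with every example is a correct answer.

abs | add(3) | add(-8) | abs | add(-2)

Check, running the answer program on each example:
  2 -> 2 -> 5 -> -3 -> 3 -> 1
  -3 -> 3 -> 6 -> -2 -> 2 -> 0
  -42 -> 42 -> 45 -> 37 -> 37 -> 35
  -41 -> 41 -> 44 -> 36 -> 36 -> 34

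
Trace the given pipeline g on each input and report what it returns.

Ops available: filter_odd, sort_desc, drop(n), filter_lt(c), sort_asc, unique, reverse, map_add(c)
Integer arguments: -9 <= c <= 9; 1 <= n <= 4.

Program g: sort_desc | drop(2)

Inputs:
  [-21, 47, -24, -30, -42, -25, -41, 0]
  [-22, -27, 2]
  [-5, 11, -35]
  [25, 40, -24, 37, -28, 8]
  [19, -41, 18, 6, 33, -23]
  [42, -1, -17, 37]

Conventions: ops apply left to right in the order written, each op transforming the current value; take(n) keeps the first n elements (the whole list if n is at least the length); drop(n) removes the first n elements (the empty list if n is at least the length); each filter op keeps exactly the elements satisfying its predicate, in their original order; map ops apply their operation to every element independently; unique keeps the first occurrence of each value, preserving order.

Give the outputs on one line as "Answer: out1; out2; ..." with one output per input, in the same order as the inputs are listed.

[-21, -24, -25, -30, -41, -42]; [-27]; [-35]; [25, 8, -24, -28]; [18, 6, -23, -41]; [-1, -17]

Execution, op by op:
  [-21, 47, -24, -30, -42, -25, -41, 0] -> [47, 0, -21, -24, -25, -30, -41, -42] -> [-21, -24, -25, -30, -41, -42]
  [-22, -27, 2] -> [2, -22, -27] -> [-27]
  [-5, 11, -35] -> [11, -5, -35] -> [-35]
  [25, 40, -24, 37, -28, 8] -> [40, 37, 25, 8, -24, -28] -> [25, 8, -24, -28]
  [19, -41, 18, 6, 33, -23] -> [33, 19, 18, 6, -23, -41] -> [18, 6, -23, -41]
  [42, -1, -17, 37] -> [42, 37, -1, -17] -> [-1, -17]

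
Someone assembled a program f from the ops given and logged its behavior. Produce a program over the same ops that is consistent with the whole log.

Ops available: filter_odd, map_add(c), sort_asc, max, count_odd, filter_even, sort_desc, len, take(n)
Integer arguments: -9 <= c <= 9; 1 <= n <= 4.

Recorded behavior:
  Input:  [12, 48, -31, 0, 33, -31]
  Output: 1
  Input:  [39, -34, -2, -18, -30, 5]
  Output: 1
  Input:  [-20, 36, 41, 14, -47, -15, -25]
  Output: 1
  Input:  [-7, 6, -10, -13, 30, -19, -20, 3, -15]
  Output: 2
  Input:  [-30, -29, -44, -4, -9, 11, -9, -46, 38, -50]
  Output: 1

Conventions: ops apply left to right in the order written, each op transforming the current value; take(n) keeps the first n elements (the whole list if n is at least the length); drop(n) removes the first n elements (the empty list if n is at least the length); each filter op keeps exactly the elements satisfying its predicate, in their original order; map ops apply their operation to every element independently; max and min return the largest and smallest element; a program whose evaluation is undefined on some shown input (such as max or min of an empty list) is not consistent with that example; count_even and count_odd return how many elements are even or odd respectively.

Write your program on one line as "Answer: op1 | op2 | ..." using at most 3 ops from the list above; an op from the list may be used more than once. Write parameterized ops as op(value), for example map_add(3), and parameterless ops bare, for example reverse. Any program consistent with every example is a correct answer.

take(4) | map_add(-4) | count_odd

Check, running the answer program on each example:
  [12, 48, -31, 0, 33, -31] -> [12, 48, -31, 0] -> [8, 44, -35, -4] -> 1
  [39, -34, -2, -18, -30, 5] -> [39, -34, -2, -18] -> [35, -38, -6, -22] -> 1
  [-20, 36, 41, 14, -47, -15, -25] -> [-20, 36, 41, 14] -> [-24, 32, 37, 10] -> 1
  [-7, 6, -10, -13, 30, -19, -20, 3, -15] -> [-7, 6, -10, -13] -> [-11, 2, -14, -17] -> 2
  [-30, -29, -44, -4, -9, 11, -9, -46, 38, -50] -> [-30, -29, -44, -4] -> [-34, -33, -48, -8] -> 1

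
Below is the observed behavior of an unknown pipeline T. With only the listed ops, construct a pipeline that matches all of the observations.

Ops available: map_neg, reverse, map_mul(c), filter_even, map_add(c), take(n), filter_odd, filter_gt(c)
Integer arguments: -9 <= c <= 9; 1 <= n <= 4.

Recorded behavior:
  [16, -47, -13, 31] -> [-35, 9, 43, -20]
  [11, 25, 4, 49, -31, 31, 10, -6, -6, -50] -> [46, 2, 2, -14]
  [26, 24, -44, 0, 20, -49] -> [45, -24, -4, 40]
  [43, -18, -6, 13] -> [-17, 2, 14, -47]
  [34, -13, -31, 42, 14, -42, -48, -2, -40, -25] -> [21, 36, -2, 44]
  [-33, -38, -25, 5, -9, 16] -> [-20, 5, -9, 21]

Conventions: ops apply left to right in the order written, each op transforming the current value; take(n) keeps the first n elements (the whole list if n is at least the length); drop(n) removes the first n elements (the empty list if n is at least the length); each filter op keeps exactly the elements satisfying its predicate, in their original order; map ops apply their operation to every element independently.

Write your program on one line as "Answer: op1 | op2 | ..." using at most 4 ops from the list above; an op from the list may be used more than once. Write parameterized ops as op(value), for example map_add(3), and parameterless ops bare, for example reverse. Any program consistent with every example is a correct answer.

reverse | map_neg | take(4) | map_add(-4)

Check, running the answer program on each example:
  [16, -47, -13, 31] -> [31, -13, -47, 16] -> [-31, 13, 47, -16] -> [-31, 13, 47, -16] -> [-35, 9, 43, -20]
  [11, 25, 4, 49, -31, 31, 10, -6, -6, -50] -> [-50, -6, -6, 10, 31, -31, 49, 4, 25, 11] -> [50, 6, 6, -10, -31, 31, -49, -4, -25, -11] -> [50, 6, 6, -10] -> [46, 2, 2, -14]
  [26, 24, -44, 0, 20, -49] -> [-49, 20, 0, -44, 24, 26] -> [49, -20, 0, 44, -24, -26] -> [49, -20, 0, 44] -> [45, -24, -4, 40]
  [43, -18, -6, 13] -> [13, -6, -18, 43] -> [-13, 6, 18, -43] -> [-13, 6, 18, -43] -> [-17, 2, 14, -47]
  [34, -13, -31, 42, 14, -42, -48, -2, -40, -25] -> [-25, -40, -2, -48, -42, 14, 42, -31, -13, 34] -> [25, 40, 2, 48, 42, -14, -42, 31, 13, -34] -> [25, 40, 2, 48] -> [21, 36, -2, 44]
  [-33, -38, -25, 5, -9, 16] -> [16, -9, 5, -25, -38, -33] -> [-16, 9, -5, 25, 38, 33] -> [-16, 9, -5, 25] -> [-20, 5, -9, 21]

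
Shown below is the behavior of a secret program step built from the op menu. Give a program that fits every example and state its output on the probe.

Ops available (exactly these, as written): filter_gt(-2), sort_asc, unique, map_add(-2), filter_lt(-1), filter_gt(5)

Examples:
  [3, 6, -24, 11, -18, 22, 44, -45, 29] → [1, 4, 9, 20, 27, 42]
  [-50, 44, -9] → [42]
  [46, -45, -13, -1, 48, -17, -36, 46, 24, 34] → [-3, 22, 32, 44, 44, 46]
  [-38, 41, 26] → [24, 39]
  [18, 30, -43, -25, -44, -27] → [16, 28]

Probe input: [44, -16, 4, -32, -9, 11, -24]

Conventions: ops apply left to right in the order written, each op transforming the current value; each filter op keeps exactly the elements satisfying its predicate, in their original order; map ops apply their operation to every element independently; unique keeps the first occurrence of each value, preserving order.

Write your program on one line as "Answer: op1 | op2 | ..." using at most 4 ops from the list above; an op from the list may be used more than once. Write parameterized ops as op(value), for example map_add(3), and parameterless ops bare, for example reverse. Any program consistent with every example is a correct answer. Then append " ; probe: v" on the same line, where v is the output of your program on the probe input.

sort_asc | filter_gt(-2) | map_add(-2) ; probe: [2, 9, 42]

Check, running the answer program on each example:
  [3, 6, -24, 11, -18, 22, 44, -45, 29] -> [-45, -24, -18, 3, 6, 11, 22, 29, 44] -> [3, 6, 11, 22, 29, 44] -> [1, 4, 9, 20, 27, 42]
  [-50, 44, -9] -> [-50, -9, 44] -> [44] -> [42]
  [46, -45, -13, -1, 48, -17, -36, 46, 24, 34] -> [-45, -36, -17, -13, -1, 24, 34, 46, 46, 48] -> [-1, 24, 34, 46, 46, 48] -> [-3, 22, 32, 44, 44, 46]
  [-38, 41, 26] -> [-38, 26, 41] -> [26, 41] -> [24, 39]
  [18, 30, -43, -25, -44, -27] -> [-44, -43, -27, -25, 18, 30] -> [18, 30] -> [16, 28]
  probe: [44, -16, 4, -32, -9, 11, -24] -> [-32, -24, -16, -9, 4, 11, 44] -> [4, 11, 44] -> [2, 9, 42]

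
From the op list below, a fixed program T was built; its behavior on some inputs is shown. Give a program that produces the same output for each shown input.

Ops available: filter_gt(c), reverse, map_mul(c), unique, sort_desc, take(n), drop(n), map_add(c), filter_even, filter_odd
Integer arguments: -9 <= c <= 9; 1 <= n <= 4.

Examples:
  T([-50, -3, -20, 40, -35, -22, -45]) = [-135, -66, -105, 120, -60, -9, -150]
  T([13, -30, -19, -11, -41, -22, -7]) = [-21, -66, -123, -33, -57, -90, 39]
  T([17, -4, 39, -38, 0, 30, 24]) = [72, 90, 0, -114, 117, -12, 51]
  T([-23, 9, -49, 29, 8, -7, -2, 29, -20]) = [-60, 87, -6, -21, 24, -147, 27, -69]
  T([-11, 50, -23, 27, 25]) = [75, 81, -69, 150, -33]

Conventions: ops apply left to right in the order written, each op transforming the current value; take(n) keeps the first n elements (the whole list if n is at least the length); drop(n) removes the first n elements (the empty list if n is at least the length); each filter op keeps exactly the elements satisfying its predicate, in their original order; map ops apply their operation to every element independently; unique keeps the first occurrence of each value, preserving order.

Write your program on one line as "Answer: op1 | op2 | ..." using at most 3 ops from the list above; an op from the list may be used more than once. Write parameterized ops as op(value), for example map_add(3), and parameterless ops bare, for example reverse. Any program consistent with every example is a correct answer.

map_mul(3) | reverse | unique

Check, running the answer program on each example:
  [-50, -3, -20, 40, -35, -22, -45] -> [-150, -9, -60, 120, -105, -66, -135] -> [-135, -66, -105, 120, -60, -9, -150] -> [-135, -66, -105, 120, -60, -9, -150]
  [13, -30, -19, -11, -41, -22, -7] -> [39, -90, -57, -33, -123, -66, -21] -> [-21, -66, -123, -33, -57, -90, 39] -> [-21, -66, -123, -33, -57, -90, 39]
  [17, -4, 39, -38, 0, 30, 24] -> [51, -12, 117, -114, 0, 90, 72] -> [72, 90, 0, -114, 117, -12, 51] -> [72, 90, 0, -114, 117, -12, 51]
  [-23, 9, -49, 29, 8, -7, -2, 29, -20] -> [-69, 27, -147, 87, 24, -21, -6, 87, -60] -> [-60, 87, -6, -21, 24, 87, -147, 27, -69] -> [-60, 87, -6, -21, 24, -147, 27, -69]
  [-11, 50, -23, 27, 25] -> [-33, 150, -69, 81, 75] -> [75, 81, -69, 150, -33] -> [75, 81, -69, 150, -33]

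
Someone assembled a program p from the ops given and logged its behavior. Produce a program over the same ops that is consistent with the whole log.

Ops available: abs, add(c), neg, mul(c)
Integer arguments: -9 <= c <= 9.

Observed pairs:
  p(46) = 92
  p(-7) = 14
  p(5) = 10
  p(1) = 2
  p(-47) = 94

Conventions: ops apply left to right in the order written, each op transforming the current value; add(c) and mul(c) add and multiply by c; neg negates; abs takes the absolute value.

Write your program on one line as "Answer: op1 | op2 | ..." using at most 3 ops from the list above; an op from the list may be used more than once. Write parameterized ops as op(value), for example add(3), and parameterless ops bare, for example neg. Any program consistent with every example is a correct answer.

mul(-2) | abs

Check, running the answer program on each example:
  46 -> -92 -> 92
  -7 -> 14 -> 14
  5 -> -10 -> 10
  1 -> -2 -> 2
  -47 -> 94 -> 94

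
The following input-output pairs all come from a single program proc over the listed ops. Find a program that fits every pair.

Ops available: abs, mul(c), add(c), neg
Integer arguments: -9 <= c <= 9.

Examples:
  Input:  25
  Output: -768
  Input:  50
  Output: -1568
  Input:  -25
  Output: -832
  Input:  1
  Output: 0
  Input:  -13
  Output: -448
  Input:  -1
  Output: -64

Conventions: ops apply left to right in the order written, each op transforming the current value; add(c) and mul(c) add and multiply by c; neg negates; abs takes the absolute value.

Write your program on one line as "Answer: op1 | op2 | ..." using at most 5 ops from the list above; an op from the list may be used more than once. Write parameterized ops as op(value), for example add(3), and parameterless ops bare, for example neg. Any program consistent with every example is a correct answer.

add(-1) | abs | mul(8) | mul(-4)

Check, running the answer program on each example:
  25 -> 24 -> 24 -> 192 -> -768
  50 -> 49 -> 49 -> 392 -> -1568
  -25 -> -26 -> 26 -> 208 -> -832
  1 -> 0 -> 0 -> 0 -> 0
  -13 -> -14 -> 14 -> 112 -> -448
  -1 -> -2 -> 2 -> 16 -> -64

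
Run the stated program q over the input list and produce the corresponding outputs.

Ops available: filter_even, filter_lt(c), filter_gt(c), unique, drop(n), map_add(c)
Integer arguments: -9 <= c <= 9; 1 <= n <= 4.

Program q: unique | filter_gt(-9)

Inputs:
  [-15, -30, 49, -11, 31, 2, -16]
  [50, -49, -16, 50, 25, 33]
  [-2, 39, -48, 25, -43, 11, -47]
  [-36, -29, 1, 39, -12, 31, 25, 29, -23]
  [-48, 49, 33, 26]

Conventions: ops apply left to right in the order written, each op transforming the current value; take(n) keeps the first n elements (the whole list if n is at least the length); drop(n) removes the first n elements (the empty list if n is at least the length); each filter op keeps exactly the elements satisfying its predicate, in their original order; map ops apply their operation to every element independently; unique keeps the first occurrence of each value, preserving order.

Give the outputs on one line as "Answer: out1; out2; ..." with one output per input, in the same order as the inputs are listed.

[49, 31, 2]; [50, 25, 33]; [-2, 39, 25, 11]; [1, 39, 31, 25, 29]; [49, 33, 26]

Execution, op by op:
  [-15, -30, 49, -11, 31, 2, -16] -> [-15, -30, 49, -11, 31, 2, -16] -> [49, 31, 2]
  [50, -49, -16, 50, 25, 33] -> [50, -49, -16, 25, 33] -> [50, 25, 33]
  [-2, 39, -48, 25, -43, 11, -47] -> [-2, 39, -48, 25, -43, 11, -47] -> [-2, 39, 25, 11]
  [-36, -29, 1, 39, -12, 31, 25, 29, -23] -> [-36, -29, 1, 39, -12, 31, 25, 29, -23] -> [1, 39, 31, 25, 29]
  [-48, 49, 33, 26] -> [-48, 49, 33, 26] -> [49, 33, 26]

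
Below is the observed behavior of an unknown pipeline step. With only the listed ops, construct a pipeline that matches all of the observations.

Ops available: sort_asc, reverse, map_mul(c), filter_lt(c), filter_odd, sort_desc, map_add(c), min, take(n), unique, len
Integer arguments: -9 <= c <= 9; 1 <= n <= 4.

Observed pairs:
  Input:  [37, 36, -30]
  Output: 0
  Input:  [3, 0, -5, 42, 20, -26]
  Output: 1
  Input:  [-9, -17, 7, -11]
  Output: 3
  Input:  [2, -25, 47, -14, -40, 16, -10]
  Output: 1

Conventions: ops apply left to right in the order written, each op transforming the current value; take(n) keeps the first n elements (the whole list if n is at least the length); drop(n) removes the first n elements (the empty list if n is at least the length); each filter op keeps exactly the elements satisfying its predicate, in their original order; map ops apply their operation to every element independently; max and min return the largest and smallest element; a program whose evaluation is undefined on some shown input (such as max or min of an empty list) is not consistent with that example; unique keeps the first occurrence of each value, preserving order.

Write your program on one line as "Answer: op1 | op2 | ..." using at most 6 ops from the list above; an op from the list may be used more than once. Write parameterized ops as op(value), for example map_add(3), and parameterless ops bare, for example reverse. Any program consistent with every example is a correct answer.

filter_odd | filter_lt(-3) | sort_asc | map_add(-2) | sort_desc | len

Check, running the answer program on each example:
  [37, 36, -30] -> [37] -> [] -> [] -> [] -> [] -> 0
  [3, 0, -5, 42, 20, -26] -> [3, -5] -> [-5] -> [-5] -> [-7] -> [-7] -> 1
  [-9, -17, 7, -11] -> [-9, -17, 7, -11] -> [-9, -17, -11] -> [-17, -11, -9] -> [-19, -13, -11] -> [-11, -13, -19] -> 3
  [2, -25, 47, -14, -40, 16, -10] -> [-25, 47] -> [-25] -> [-25] -> [-27] -> [-27] -> 1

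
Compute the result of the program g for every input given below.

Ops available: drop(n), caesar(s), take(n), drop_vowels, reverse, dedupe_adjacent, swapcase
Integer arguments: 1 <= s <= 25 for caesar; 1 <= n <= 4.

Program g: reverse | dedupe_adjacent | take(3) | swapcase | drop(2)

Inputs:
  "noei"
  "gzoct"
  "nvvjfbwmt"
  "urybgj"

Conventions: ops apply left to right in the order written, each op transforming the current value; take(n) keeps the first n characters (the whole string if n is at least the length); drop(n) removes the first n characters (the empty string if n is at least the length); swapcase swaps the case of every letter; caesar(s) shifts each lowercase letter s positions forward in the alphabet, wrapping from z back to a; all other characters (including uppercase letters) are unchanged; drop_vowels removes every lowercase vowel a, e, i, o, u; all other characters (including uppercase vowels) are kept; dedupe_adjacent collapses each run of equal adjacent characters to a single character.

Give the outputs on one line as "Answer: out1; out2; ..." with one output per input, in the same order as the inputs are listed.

Execution, op by op:
  "noei" -> "ieon" -> "ieon" -> "ieo" -> "IEO" -> "O"
  "gzoct" -> "tcozg" -> "tcozg" -> "tco" -> "TCO" -> "O"
  "nvvjfbwmt" -> "tmwbfjvvn" -> "tmwbfjvn" -> "tmw" -> "TMW" -> "W"
  "urybgj" -> "jgbyru" -> "jgbyru" -> "jgb" -> "JGB" -> "B"

"O"; "O"; "W"; "B"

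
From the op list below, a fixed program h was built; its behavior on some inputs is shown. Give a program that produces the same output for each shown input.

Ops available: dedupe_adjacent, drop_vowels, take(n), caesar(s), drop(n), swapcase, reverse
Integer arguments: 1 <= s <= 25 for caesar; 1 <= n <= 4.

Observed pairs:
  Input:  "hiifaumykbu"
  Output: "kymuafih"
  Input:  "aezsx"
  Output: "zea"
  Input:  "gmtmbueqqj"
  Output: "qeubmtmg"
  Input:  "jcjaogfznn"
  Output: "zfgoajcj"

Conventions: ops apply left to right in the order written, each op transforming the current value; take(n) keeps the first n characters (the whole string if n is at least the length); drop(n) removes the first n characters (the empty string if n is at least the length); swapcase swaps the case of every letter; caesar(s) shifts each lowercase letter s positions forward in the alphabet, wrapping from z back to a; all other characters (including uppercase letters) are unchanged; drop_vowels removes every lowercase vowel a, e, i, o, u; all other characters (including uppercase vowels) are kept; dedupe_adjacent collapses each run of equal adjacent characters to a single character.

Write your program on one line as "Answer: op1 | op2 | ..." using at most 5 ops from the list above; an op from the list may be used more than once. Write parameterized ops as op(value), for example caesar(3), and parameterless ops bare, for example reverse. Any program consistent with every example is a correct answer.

reverse | swapcase | drop(2) | swapcase | dedupe_adjacent

Check, running the answer program on each example:
  "hiifaumykbu" -> "ubkymuafiih" -> "UBKYMUAFIIH" -> "KYMUAFIIH" -> "kymuafiih" -> "kymuafih"
  "aezsx" -> "xszea" -> "XSZEA" -> "ZEA" -> "zea" -> "zea"
  "gmtmbueqqj" -> "jqqeubmtmg" -> "JQQEUBMTMG" -> "QEUBMTMG" -> "qeubmtmg" -> "qeubmtmg"
  "jcjaogfznn" -> "nnzfgoajcj" -> "NNZFGOAJCJ" -> "ZFGOAJCJ" -> "zfgoajcj" -> "zfgoajcj"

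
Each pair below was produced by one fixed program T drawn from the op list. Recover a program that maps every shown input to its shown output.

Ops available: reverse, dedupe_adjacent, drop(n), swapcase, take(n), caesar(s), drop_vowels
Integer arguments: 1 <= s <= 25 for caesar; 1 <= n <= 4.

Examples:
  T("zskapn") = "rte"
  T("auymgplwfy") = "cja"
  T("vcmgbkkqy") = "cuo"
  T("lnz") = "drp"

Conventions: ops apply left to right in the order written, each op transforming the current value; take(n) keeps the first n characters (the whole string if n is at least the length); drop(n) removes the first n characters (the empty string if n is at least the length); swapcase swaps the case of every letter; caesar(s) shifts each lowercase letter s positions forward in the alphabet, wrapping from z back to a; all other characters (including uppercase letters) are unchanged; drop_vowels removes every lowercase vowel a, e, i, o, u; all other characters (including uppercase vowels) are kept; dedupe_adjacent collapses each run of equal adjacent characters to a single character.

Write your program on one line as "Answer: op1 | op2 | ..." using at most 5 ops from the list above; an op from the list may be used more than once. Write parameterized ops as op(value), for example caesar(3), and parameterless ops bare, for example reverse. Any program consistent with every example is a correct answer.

reverse | swapcase | take(3) | swapcase | caesar(4)

Check, running the answer program on each example:
  "zskapn" -> "npaksz" -> "NPAKSZ" -> "NPA" -> "npa" -> "rte"
  "auymgplwfy" -> "yfwlpgmyua" -> "YFWLPGMYUA" -> "YFW" -> "yfw" -> "cja"
  "vcmgbkkqy" -> "yqkkbgmcv" -> "YQKKBGMCV" -> "YQK" -> "yqk" -> "cuo"
  "lnz" -> "znl" -> "ZNL" -> "ZNL" -> "znl" -> "drp"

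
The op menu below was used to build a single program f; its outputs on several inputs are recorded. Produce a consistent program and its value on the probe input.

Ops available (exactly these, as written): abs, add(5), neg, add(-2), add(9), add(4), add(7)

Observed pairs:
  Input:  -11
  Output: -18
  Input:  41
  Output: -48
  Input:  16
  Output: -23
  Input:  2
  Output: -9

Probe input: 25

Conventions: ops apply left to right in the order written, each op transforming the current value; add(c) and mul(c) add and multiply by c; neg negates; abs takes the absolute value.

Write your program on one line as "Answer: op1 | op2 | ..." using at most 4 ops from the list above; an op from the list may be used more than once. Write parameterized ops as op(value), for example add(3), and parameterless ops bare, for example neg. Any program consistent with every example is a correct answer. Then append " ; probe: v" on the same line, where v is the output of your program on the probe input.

abs | add(7) | neg ; probe: -32

Check, running the answer program on each example:
  -11 -> 11 -> 18 -> -18
  41 -> 41 -> 48 -> -48
  16 -> 16 -> 23 -> -23
  2 -> 2 -> 9 -> -9
  probe: 25 -> 25 -> 32 -> -32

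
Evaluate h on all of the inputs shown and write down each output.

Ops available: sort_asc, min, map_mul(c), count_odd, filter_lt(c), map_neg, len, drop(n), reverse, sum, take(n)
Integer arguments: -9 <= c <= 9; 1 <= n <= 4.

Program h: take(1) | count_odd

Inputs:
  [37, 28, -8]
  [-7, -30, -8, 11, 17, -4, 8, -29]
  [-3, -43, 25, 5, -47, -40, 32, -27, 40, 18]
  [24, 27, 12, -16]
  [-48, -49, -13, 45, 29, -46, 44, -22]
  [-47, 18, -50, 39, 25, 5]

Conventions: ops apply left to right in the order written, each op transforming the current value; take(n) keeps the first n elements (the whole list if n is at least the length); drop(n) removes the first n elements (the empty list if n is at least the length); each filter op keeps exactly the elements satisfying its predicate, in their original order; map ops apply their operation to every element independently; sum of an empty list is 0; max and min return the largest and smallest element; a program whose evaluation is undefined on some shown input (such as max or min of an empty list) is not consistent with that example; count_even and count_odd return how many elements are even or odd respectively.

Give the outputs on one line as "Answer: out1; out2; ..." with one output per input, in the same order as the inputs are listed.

Execution, op by op:
  [37, 28, -8] -> [37] -> 1
  [-7, -30, -8, 11, 17, -4, 8, -29] -> [-7] -> 1
  [-3, -43, 25, 5, -47, -40, 32, -27, 40, 18] -> [-3] -> 1
  [24, 27, 12, -16] -> [24] -> 0
  [-48, -49, -13, 45, 29, -46, 44, -22] -> [-48] -> 0
  [-47, 18, -50, 39, 25, 5] -> [-47] -> 1

1; 1; 1; 0; 0; 1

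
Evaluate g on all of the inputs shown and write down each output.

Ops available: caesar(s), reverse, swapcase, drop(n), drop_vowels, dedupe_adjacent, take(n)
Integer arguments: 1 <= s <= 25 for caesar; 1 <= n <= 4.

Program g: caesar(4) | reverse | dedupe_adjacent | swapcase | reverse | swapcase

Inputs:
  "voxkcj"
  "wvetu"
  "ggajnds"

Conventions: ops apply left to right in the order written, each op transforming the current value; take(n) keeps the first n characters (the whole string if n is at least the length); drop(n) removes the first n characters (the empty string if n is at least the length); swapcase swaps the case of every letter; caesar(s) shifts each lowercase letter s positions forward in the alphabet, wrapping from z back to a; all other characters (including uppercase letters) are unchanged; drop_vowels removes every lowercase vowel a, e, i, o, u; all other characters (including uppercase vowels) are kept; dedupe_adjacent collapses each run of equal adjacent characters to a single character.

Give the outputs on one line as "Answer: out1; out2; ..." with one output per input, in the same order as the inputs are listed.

"zsbogn"; "azixy"; "kenrhw"

Execution, op by op:
  "voxkcj" -> "zsbogn" -> "ngobsz" -> "ngobsz" -> "NGOBSZ" -> "ZSBOGN" -> "zsbogn"
  "wvetu" -> "azixy" -> "yxiza" -> "yxiza" -> "YXIZA" -> "AZIXY" -> "azixy"
  "ggajnds" -> "kkenrhw" -> "whrnekk" -> "whrnek" -> "WHRNEK" -> "KENRHW" -> "kenrhw"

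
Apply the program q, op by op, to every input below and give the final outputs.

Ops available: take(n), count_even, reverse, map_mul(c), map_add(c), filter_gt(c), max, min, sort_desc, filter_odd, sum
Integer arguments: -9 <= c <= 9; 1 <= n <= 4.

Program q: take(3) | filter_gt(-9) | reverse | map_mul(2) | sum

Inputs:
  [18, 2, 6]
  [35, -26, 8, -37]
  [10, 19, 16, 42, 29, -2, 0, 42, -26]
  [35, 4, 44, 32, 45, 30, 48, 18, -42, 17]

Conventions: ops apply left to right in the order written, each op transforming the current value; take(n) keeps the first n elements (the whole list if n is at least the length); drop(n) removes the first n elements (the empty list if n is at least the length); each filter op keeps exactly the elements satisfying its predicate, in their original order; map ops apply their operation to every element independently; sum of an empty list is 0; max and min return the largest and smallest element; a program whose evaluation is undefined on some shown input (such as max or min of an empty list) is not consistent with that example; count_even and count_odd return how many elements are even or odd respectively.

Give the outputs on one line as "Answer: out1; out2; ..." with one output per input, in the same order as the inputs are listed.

52; 86; 90; 166

Execution, op by op:
  [18, 2, 6] -> [18, 2, 6] -> [18, 2, 6] -> [6, 2, 18] -> [12, 4, 36] -> 52
  [35, -26, 8, -37] -> [35, -26, 8] -> [35, 8] -> [8, 35] -> [16, 70] -> 86
  [10, 19, 16, 42, 29, -2, 0, 42, -26] -> [10, 19, 16] -> [10, 19, 16] -> [16, 19, 10] -> [32, 38, 20] -> 90
  [35, 4, 44, 32, 45, 30, 48, 18, -42, 17] -> [35, 4, 44] -> [35, 4, 44] -> [44, 4, 35] -> [88, 8, 70] -> 166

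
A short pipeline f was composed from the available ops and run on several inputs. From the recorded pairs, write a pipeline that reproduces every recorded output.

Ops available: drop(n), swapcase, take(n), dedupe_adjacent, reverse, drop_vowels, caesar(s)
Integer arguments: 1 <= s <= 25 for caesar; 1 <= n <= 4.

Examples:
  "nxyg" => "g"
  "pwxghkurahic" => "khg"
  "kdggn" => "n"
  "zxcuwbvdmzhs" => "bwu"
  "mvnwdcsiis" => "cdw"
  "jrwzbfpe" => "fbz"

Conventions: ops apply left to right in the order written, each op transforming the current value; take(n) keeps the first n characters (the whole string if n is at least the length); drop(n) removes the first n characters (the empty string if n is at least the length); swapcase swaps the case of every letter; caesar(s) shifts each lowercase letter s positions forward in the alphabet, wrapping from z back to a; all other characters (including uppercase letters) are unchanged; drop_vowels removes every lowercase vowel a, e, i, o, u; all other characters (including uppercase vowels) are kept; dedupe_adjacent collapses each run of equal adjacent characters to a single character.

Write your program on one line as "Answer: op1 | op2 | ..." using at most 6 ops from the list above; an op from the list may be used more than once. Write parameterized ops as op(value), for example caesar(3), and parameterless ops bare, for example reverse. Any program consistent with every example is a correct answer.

drop(2) | dedupe_adjacent | drop(1) | take(3) | reverse

Check, running the answer program on each example:
  "nxyg" -> "yg" -> "yg" -> "g" -> "g" -> "g"
  "pwxghkurahic" -> "xghkurahic" -> "xghkurahic" -> "ghkurahic" -> "ghk" -> "khg"
  "kdggn" -> "ggn" -> "gn" -> "n" -> "n" -> "n"
  "zxcuwbvdmzhs" -> "cuwbvdmzhs" -> "cuwbvdmzhs" -> "uwbvdmzhs" -> "uwb" -> "bwu"
  "mvnwdcsiis" -> "nwdcsiis" -> "nwdcsis" -> "wdcsis" -> "wdc" -> "cdw"
  "jrwzbfpe" -> "wzbfpe" -> "wzbfpe" -> "zbfpe" -> "zbf" -> "fbz"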